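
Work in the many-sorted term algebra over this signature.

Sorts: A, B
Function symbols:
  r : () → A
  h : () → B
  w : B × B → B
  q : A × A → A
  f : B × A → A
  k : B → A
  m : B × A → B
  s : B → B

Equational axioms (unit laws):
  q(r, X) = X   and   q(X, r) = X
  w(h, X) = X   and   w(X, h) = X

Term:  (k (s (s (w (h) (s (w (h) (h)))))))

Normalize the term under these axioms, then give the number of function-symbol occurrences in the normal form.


size = 5

1. (k (s (s (w (h) (s (w (h) (h)))))))  →  (k (s (s (s (w (h) (h))))))
2. (k (s (s (s (w (h) (h))))))  →  (k (s (s (s (h)))))
normal form: (k (s (s (s (h)))))


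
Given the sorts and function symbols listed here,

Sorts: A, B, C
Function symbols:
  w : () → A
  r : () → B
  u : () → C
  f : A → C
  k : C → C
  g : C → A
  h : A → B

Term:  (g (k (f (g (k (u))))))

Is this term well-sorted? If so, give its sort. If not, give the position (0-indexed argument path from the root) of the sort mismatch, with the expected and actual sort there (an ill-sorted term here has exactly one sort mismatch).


          (u) : C
        (k (u)) : C
      (g (k (u))) : A
    (f (g (k (u)))) : C
  (k (f (g (k (u))))) : C
(g (k (f (g (k (u)))))) : A

well-sorted; sort = A


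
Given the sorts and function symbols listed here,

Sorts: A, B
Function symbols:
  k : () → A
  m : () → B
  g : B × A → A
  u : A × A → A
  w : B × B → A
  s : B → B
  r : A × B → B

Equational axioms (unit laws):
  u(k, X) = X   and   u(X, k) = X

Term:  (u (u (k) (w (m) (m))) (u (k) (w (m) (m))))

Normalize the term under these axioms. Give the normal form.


normal form = (u (w (m) (m)) (w (m) (m)))

1. (u (u (k) (w (m) (m))) (u (k) (w (m) (m))))  →  (u (w (m) (m)) (u (k) (w (m) (m))))
2. (u (w (m) (m)) (u (k) (w (m) (m))))  →  (u (w (m) (m)) (w (m) (m)))


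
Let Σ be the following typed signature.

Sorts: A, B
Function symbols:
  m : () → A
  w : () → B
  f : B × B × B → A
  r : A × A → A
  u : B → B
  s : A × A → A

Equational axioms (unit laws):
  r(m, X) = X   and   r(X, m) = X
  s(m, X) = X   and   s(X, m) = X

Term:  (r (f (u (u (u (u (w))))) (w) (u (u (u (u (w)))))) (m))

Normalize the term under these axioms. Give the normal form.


1. (r (f (u (u (u (u (w))))) (w) (u (u (u (u (w)))))) (m))  →  (f (u (u (u (u (w))))) (w) (u (u (u (u (w))))))

normal form = (f (u (u (u (u (w))))) (w) (u (u (u (u (w))))))


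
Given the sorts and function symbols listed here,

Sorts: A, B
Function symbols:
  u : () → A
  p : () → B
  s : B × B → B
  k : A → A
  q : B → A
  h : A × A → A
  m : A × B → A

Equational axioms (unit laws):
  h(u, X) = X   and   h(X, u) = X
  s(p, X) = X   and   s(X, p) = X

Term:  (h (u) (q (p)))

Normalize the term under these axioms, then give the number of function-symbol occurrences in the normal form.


size = 2

1. (h (u) (q (p)))  →  (q (p))
normal form: (q (p))


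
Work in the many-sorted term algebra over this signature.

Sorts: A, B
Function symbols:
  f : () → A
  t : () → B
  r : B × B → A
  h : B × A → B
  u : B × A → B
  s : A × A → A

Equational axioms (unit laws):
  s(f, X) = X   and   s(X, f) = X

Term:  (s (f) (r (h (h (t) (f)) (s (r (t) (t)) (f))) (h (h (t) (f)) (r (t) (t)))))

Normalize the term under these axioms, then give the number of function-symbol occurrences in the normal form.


1. (s (f) (r (h (h (t) (f)) (s (r (t) (t)) (f))) (h (h (t) (f)) (r (t) (t)))))  →  (r (h (h (t) (f)) (s (r (t) (t)) (f))) (h (h (t) (f)) (r (t) (t))))
2. (r (h (h (t) (f)) (s (r (t) (t)) (f))) (h (h (t) (f)) (r (t) (t))))  →  (r (h (h (t) (f)) (r (t) (t))) (h (h (t) (f)) (r (t) (t))))
normal form: (r (h (h (t) (f)) (r (t) (t))) (h (h (t) (f)) (r (t) (t))))

size = 15


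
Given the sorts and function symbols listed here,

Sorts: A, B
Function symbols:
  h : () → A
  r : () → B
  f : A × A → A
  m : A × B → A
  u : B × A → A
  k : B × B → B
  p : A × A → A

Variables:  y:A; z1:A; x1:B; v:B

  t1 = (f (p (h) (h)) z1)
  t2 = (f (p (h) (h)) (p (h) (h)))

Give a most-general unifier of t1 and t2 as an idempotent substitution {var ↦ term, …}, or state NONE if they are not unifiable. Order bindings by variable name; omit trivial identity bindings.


{z1 ↦ (p (h) (h))}


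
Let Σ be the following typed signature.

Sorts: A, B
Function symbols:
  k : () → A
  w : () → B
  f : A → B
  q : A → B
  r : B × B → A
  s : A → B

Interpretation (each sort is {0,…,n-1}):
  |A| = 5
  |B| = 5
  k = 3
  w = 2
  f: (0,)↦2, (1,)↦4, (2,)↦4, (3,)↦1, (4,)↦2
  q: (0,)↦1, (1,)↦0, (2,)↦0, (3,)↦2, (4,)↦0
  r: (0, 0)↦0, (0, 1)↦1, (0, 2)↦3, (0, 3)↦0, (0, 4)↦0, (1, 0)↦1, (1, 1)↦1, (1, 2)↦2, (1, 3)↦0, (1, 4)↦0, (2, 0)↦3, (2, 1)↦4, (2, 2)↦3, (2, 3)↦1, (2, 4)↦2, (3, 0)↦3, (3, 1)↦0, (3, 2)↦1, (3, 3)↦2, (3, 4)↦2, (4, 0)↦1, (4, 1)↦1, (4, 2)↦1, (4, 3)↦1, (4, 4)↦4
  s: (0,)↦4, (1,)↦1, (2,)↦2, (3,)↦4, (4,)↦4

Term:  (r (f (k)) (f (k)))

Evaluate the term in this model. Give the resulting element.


  k = 3
  (f (k)) = f(3,) = 1
  k = 3
  (f (k)) = f(3,) = 1
  (r (f (k)) (f (k))) = r(1, 1) = 1

value = 1


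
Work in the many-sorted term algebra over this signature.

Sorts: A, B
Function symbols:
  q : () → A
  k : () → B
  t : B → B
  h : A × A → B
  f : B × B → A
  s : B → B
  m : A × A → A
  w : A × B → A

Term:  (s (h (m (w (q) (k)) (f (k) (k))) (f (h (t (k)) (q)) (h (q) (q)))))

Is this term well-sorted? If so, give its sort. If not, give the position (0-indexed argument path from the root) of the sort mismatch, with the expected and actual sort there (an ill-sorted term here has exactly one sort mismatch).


        (q) : A
        (k) : B
      (w (q) (k)) : A
        (k) : B
        (k) : B
      (f (k) (k)) : A
    (m (w (q) (k)) (f (k) (k))) : A
          (k) : B
        (t (k)) : B
        (q) : A
      (h (t (k)) (q)) : ✗ arg 0 at [0, 1, 0, 0] has sort B, expected A
        (q) : A
        (q) : A
      (h (q) (q)) : B

ill-sorted at position [0, 1, 0, 0]: expected A, got B


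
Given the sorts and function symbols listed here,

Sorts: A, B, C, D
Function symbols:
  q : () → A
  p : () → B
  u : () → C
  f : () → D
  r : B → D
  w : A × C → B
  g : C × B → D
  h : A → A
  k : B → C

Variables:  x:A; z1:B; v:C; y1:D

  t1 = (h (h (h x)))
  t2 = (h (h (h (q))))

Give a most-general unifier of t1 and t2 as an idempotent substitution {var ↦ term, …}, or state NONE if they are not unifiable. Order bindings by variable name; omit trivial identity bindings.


{x ↦ (q)}


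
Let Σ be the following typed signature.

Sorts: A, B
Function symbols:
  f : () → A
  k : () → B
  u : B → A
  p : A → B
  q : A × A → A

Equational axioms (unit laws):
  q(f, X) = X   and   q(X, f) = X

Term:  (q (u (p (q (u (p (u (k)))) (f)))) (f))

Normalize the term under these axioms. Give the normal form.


normal form = (u (p (u (p (u (k))))))

1. (q (u (p (q (u (p (u (k)))) (f)))) (f))  →  (u (p (q (u (p (u (k)))) (f))))
2. (u (p (q (u (p (u (k)))) (f))))  →  (u (p (u (p (u (k))))))


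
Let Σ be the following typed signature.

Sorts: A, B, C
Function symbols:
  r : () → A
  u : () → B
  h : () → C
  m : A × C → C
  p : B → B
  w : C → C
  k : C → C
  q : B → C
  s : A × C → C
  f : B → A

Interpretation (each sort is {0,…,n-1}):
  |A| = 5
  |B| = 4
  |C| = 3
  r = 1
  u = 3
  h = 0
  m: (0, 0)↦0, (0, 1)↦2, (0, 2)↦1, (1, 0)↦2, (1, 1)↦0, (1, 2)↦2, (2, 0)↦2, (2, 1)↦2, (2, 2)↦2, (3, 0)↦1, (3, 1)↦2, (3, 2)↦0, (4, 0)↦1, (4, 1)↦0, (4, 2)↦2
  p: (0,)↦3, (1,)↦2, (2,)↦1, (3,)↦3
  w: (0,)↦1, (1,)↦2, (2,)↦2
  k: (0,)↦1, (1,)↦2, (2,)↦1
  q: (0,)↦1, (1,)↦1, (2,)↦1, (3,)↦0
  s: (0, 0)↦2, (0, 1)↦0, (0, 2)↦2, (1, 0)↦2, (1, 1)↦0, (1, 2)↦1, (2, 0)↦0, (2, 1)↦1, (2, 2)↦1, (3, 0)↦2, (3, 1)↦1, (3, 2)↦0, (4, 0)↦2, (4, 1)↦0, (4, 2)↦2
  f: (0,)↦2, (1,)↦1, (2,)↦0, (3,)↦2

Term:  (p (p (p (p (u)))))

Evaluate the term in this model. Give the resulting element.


value = 3

  u = 3
  (p (u)) = p(3,) = 3
  (p (p (u))) = p(3,) = 3
  (p (p (p (u)))) = p(3,) = 3
  (p (p (p (p (u))))) = p(3,) = 3


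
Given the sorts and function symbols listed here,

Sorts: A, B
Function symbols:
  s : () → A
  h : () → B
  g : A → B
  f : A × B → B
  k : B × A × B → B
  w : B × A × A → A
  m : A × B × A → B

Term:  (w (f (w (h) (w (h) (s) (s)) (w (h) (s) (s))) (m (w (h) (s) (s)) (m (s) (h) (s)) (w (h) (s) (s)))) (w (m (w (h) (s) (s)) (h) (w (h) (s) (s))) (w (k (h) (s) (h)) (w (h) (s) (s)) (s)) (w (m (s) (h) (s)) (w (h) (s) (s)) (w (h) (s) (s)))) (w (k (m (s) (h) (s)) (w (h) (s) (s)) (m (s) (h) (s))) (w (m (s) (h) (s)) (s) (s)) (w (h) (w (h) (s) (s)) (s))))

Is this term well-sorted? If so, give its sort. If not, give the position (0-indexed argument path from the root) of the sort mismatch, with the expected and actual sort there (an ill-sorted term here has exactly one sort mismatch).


well-sorted; sort = A

      (h) : B
        (h) : B
        (s) : A
        (s) : A
      (w (h) (s) (s)) : A
        (h) : B
        (s) : A
        (s) : A
      (w (h) (s) (s)) : A
    (w (h) (w (h) (s) (s)) (w (h) (s) (s))) : A
        (h) : B
        (s) : A
        (s) : A
      (w (h) (s) (s)) : A
        (s) : A
        (h) : B
        (s) : A
      (m (s) (h) (s)) : B
        (h) : B
        (s) : A
        (s) : A
      (w (h) (s) (s)) : A
    (m (w (h) (s) (s)) (m (s) (h) (s)) (w (h) (s) (s))) : B
  (f (w (h) (w (h) (s) (s)) (w (h) (s) (s))) (m (w (h) (s) (s)) (m (s) (h) (s)) (w (h) (s) (s)))) : B
        (h) : B
        (s) : A
        (s) : A
      (w (h) (s) (s)) : A
      (h) : B
        (h) : B
        (s) : A
        (s) : A
      (w (h) (s) (s)) : A
    (m (w (h) (s) (s)) (h) (w (h) (s) (s))) : B
        (h) : B
        (s) : A
        (h) : B
      (k (h) (s) (h)) : B
        (h) : B
        (s) : A
        (s) : A
      (w (h) (s) (s)) : A
      (s) : A
    (w (k (h) (s) (h)) (w (h) (s) (s)) (s)) : A
        (s) : A
        (h) : B
        (s) : A
      (m (s) (h) (s)) : B
        (h) : B
        (s) : A
        (s) : A
      (w (h) (s) (s)) : A
        (h) : B
        (s) : A
        (s) : A
      (w (h) (s) (s)) : A
    (w (m (s) (h) (s)) (w (h) (s) (s)) (w (h) (s) (s))) : A
  (w (m (w (h) (s) (s)) (h) (w (h) (s) (s))) (w (k (h) (s) (h)) (w (h) (s) (s)) (s)) (w (m (s) (h) (s)) (w (h) (s) (s)) (w (h) (s) (s)))) : A
        (s) : A
        (h) : B
        (s) : A
      (m (s) (h) (s)) : B
        (h) : B
        (s) : A
        (s) : A
      (w (h) (s) (s)) : A
        (s) : A
        (h) : B
        (s) : A
      (m (s) (h) (s)) : B
    (k (m (s) (h) (s)) (w (h) (s) (s)) (m (s) (h) (s))) : B
        (s) : A
        (h) : B
        (s) : A
      (m (s) (h) (s)) : B
      (s) : A
      (s) : A
    (w (m (s) (h) (s)) (s) (s)) : A
      (h) : B
        (h) : B
        (s) : A
        (s) : A
      (w (h) (s) (s)) : A
      (s) : A
    (w (h) (w (h) (s) (s)) (s)) : A
  (w (k (m (s) (h) (s)) (w (h) (s) (s)) (m (s) (h) (s))) (w (m (s) (h) (s)) (s) (s)) (w (h) (w (h) (s) (s)) (s))) : A
(w (f (w (h) (w (h) (s) (s)) (w (h) (s) (s))) (m (w (h) (s) (s)) (m (s) (h) (s)) (w (h) (s) (s)))) (w (m (w (h) (s) (s)) (h) (w (h) (s) (s))) (w (k (h) (s) (h)) (w (h) (s) (s)) (s)) (w (m (s) (h) (s)) (w (h) (s) (s)) (w (h) (s) (s)))) (w (k (m (s) (h) (s)) (w (h) (s) (s)) (m (s) (h) (s))) (w (m (s) (h) (s)) (s) (s)) (w (h) (w (h) (s) (s)) (s)))) : A


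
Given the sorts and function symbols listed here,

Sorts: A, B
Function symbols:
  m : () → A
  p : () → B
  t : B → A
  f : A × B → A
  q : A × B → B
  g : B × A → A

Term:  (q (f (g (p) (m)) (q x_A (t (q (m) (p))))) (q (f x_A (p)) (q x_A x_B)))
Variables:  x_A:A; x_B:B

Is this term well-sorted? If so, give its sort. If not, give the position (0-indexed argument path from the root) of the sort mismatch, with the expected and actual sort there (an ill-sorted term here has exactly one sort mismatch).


ill-sorted at position [0, 1, 1]: expected B, got A

      (p) : B
      (m) : A
    (g (p) (m)) : A
      x_A : A
          (m) : A
          (p) : B
        (q (m) (p)) : B
      (t (q (m) (p))) : A
    (q x_A (t (q (m) (p)))) : ✗ arg 1 at [0, 1, 1] has sort A, expected B
      x_A : A
      (p) : B
    (f x_A (p)) : A
      x_A : A
      x_B : B
    (q x_A x_B) : B
  (q (f x_A (p)) (q x_A x_B)) : B


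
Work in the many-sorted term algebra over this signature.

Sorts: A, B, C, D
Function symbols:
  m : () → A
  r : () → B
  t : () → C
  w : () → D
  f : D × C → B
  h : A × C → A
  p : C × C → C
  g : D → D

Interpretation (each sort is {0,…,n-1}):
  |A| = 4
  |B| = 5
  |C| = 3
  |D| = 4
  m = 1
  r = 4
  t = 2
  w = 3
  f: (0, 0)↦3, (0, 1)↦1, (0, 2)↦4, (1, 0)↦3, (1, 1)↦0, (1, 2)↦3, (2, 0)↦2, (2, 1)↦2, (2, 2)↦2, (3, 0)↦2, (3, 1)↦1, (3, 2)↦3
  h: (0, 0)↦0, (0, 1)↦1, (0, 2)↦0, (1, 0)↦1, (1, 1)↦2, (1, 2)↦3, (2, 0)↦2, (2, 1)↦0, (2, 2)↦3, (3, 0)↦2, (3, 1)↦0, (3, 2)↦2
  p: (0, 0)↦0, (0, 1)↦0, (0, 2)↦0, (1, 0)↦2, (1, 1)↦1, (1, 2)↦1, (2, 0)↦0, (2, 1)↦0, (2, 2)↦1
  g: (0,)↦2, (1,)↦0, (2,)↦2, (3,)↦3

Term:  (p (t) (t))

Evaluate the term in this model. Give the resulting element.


value = 1

  t = 2
  t = 2
  (p (t) (t)) = p(2, 2) = 1


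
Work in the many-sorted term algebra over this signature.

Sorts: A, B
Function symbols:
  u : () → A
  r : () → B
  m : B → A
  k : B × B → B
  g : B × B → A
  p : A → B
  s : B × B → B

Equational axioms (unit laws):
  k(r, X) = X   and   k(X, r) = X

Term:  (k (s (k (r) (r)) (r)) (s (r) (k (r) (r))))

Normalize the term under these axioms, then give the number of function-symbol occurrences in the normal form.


size = 7

1. (k (s (k (r) (r)) (r)) (s (r) (k (r) (r))))  →  (k (s (r) (r)) (s (r) (k (r) (r))))
2. (k (s (r) (r)) (s (r) (k (r) (r))))  →  (k (s (r) (r)) (s (r) (r)))
normal form: (k (s (r) (r)) (s (r) (r)))


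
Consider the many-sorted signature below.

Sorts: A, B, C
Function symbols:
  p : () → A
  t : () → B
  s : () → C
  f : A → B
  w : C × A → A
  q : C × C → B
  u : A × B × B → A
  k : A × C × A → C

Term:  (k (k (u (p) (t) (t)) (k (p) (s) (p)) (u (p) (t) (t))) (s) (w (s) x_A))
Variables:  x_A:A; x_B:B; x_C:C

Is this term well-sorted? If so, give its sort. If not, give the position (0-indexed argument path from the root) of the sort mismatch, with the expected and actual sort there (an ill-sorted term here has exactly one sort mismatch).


ill-sorted at position [0]: expected A, got C

      (p) : A
      (t) : B
      (t) : B
    (u (p) (t) (t)) : A
      (p) : A
      (s) : C
      (p) : A
    (k (p) (s) (p)) : C
      (p) : A
      (t) : B
      (t) : B
    (u (p) (t) (t)) : A
  (k (u (p) (t) (t)) (k (p) (s) (p)) (u (p) (t) (t))) : C
  (s) : C
    (s) : C
    x_A : A
  (w (s) x_A) : A
(k (k (u (p) (t) (t)) (k (p) (s) (p)) (u (p) (t) (t))) (s) (w (s) x_A)) : ✗ arg 0 at [0] has sort C, expected A


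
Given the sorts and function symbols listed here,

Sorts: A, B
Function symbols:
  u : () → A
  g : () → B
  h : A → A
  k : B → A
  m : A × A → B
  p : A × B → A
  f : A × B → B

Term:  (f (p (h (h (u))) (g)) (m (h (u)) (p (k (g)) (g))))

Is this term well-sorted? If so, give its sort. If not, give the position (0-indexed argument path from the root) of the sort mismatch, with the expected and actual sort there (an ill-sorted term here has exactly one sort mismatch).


well-sorted; sort = B

        (u) : A
      (h (u)) : A
    (h (h (u))) : A
    (g) : B
  (p (h (h (u))) (g)) : A
      (u) : A
    (h (u)) : A
        (g) : B
      (k (g)) : A
      (g) : B
    (p (k (g)) (g)) : A
  (m (h (u)) (p (k (g)) (g))) : B
(f (p (h (h (u))) (g)) (m (h (u)) (p (k (g)) (g)))) : B


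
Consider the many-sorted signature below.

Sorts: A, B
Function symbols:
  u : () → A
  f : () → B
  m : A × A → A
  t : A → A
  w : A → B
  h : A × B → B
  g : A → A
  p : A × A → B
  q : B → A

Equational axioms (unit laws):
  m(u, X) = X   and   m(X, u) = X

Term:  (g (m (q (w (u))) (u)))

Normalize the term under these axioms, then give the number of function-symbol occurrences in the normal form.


size = 4

1. (g (m (q (w (u))) (u)))  →  (g (q (w (u))))
normal form: (g (q (w (u))))


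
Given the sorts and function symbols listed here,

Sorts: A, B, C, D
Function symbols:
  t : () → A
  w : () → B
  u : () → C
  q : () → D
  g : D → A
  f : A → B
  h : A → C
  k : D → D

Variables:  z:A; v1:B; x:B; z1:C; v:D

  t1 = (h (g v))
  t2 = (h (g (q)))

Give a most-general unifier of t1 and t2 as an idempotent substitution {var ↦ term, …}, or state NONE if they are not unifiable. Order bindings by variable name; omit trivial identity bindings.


{v ↦ (q)}


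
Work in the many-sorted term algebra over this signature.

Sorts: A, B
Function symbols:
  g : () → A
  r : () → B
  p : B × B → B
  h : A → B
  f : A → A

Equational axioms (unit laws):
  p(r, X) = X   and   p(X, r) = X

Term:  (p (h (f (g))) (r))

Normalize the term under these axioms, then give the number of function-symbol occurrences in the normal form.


1. (p (h (f (g))) (r))  →  (h (f (g)))
normal form: (h (f (g)))

size = 3


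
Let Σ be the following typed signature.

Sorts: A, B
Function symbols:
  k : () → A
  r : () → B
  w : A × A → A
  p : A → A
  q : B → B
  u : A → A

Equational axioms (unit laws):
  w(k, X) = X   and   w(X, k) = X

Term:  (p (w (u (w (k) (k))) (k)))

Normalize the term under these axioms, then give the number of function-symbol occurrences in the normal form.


1. (p (w (u (w (k) (k))) (k)))  →  (p (u (w (k) (k))))
2. (p (u (w (k) (k))))  →  (p (u (k)))
normal form: (p (u (k)))

size = 3


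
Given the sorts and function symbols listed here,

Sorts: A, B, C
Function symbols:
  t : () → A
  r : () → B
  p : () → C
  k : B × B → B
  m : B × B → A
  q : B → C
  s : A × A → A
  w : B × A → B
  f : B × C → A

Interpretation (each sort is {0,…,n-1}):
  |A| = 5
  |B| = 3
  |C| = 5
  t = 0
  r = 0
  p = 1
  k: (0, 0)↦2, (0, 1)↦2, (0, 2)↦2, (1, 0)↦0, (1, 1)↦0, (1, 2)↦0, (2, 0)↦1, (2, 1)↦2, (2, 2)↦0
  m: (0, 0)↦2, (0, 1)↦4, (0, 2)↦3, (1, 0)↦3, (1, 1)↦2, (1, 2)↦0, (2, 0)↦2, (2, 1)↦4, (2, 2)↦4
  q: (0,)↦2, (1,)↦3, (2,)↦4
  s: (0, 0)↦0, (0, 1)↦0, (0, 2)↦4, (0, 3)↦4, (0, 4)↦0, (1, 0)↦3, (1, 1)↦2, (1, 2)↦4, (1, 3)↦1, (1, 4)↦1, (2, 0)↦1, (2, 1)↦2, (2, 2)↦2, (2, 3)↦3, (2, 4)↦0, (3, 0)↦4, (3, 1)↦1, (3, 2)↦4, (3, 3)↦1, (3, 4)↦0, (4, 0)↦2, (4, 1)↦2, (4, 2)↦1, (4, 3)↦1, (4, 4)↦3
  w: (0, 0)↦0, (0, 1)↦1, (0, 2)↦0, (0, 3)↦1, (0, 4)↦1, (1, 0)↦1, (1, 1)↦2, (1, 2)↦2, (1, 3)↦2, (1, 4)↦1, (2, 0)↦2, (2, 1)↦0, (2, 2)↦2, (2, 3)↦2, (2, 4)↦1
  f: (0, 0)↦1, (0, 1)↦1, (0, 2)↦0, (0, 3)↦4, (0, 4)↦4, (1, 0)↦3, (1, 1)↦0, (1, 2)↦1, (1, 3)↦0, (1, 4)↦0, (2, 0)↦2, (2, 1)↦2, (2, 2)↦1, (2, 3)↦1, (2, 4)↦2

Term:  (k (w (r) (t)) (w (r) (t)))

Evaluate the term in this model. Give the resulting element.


  r = 0
  t = 0
  (w (r) (t)) = w(0, 0) = 0
  r = 0
  t = 0
  (w (r) (t)) = w(0, 0) = 0
  (k (w (r) (t)) (w (r) (t))) = k(0, 0) = 2

value = 2


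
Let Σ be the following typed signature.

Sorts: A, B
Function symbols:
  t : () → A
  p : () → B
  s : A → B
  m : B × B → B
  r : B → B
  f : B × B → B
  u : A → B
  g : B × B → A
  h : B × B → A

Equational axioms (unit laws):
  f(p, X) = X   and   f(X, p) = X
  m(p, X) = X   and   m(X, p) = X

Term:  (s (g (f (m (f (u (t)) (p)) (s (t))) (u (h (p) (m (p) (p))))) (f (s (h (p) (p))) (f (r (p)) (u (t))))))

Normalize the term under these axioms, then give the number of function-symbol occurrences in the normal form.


1. (s (g (f (m (f (u (t)) (p)) (s (t))) (u (h (p) (m (p) (p))))) (f (s (h (p) (p))) (f (r (p)) (u (t))))))  →  (s (g (f (m (u (t)) (s (t))) (u (h (p) (m (p) (p))))) (f (s (h (p) (p))) (f (r (p)) (u (t))))))
2. (s (g (f (m (u (t)) (s (t))) (u (h (p) (m (p) (p))))) (f (s (h (p) (p))) (f (r (p)) (u (t))))))  →  (s (g (f (m (u (t)) (s (t))) (u (h (p) (p)))) (f (s (h (p) (p))) (f (r (p)) (u (t))))))
normal form: (s (g (f (m (u (t)) (s (t))) (u (h (p) (p)))) (f (s (h (p) (p))) (f (r (p)) (u (t))))))

size = 22


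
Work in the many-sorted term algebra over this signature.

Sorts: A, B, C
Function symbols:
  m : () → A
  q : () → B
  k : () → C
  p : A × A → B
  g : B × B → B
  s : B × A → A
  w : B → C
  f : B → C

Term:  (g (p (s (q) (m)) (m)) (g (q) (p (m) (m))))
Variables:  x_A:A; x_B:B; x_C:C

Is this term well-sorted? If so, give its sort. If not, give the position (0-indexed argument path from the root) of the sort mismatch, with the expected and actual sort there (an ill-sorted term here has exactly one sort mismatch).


      (q) : B
      (m) : A
    (s (q) (m)) : A
    (m) : A
  (p (s (q) (m)) (m)) : B
    (q) : B
      (m) : A
      (m) : A
    (p (m) (m)) : B
  (g (q) (p (m) (m))) : B
(g (p (s (q) (m)) (m)) (g (q) (p (m) (m)))) : B

well-sorted; sort = B


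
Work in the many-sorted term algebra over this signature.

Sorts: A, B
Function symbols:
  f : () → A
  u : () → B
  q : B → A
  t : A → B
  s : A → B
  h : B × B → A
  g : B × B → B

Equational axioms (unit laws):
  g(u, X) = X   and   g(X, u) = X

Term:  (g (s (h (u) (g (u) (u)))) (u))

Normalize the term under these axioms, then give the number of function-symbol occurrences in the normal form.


1. (g (s (h (u) (g (u) (u)))) (u))  →  (s (h (u) (g (u) (u))))
2. (s (h (u) (g (u) (u))))  →  (s (h (u) (u)))
normal form: (s (h (u) (u)))

size = 4


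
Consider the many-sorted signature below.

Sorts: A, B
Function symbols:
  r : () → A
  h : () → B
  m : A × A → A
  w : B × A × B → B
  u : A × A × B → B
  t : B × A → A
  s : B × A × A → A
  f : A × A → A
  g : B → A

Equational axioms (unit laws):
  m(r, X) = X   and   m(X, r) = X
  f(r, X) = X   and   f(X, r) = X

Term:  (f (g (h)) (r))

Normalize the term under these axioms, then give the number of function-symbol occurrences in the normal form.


1. (f (g (h)) (r))  →  (g (h))
normal form: (g (h))

size = 2


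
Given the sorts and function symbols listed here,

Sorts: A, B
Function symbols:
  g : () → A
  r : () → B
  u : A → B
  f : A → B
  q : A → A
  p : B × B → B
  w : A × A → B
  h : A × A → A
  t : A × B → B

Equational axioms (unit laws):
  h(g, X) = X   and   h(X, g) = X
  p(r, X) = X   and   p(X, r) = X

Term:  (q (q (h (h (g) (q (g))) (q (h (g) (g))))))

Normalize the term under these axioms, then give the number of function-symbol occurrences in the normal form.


1. (q (q (h (h (g) (q (g))) (q (h (g) (g))))))  →  (q (q (h (q (g)) (q (h (g) (g))))))
2. (q (q (h (q (g)) (q (h (g) (g))))))  →  (q (q (h (q (g)) (q (g)))))
normal form: (q (q (h (q (g)) (q (g)))))

size = 7


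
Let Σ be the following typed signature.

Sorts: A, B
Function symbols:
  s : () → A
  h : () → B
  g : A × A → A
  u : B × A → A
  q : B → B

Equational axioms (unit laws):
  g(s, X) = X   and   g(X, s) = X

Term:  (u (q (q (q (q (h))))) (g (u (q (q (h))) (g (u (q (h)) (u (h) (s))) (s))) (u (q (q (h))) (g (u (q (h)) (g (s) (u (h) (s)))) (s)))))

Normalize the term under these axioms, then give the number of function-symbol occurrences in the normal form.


1. (u (q (q (q (q (h))))) (g (u (q (q (h))) (g (u (q (h)) (u (h) (s))) (s))) (u (q (q (h))) (g (u (q (h)) (g (s) (u (h) (s)))) (s)))))  →  (u (q (q (q (q (h))))) (g (u (q (q (h))) (u (q (h)) (u (h) (s)))) (u (q (q (h))) (g (u (q (h)) (g (s) (u (h) (s)))) (s)))))
2. (u (q (q (q (q (h))))) (g (u (q (q (h))) (u (q (h)) (u (h) (s)))) (u (q (q (h))) (g (u (q (h)) (g (s) (u (h) (s)))) (s)))))  →  (u (q (q (q (q (h))))) (g (u (q (q (h))) (u (q (h)) (u (h) (s)))) (u (q (q (h))) (u (q (h)) (g (s) (u (h) (s)))))))
3. (u (q (q (q (q (h))))) (g (u (q (q (h))) (u (q (h)) (u (h) (s)))) (u (q (q (h))) (u (q (h)) (g (s) (u (h) (s)))))))  →  (u (q (q (q (q (h))))) (g (u (q (q (h))) (u (q (h)) (u (h) (s)))) (u (q (q (h))) (u (q (h)) (u (h) (s))))))
normal form: (u (q (q (q (q (h))))) (g (u (q (q (h))) (u (q (h)) (u (h) (s)))) (u (q (q (h))) (u (q (h)) (u (h) (s))))))

size = 27


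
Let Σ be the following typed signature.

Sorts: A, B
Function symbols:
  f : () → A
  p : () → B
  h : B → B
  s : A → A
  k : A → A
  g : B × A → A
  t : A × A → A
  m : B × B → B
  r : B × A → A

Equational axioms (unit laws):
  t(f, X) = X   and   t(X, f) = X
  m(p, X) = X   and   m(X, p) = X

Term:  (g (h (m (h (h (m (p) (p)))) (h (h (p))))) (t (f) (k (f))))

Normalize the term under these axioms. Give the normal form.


1. (g (h (m (h (h (m (p) (p)))) (h (h (p))))) (t (f) (k (f))))  →  (g (h (m (h (h (p))) (h (h (p))))) (t (f) (k (f))))
2. (g (h (m (h (h (p))) (h (h (p))))) (t (f) (k (f))))  →  (g (h (m (h (h (p))) (h (h (p))))) (k (f)))

normal form = (g (h (m (h (h (p))) (h (h (p))))) (k (f)))


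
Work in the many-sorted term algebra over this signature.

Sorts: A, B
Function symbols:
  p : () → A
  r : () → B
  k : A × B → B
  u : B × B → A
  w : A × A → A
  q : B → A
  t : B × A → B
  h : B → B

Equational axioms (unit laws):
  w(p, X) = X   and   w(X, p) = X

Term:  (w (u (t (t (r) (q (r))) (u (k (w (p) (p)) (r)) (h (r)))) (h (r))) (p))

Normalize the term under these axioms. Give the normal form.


1. (w (u (t (t (r) (q (r))) (u (k (w (p) (p)) (r)) (h (r)))) (h (r))) (p))  →  (u (t (t (r) (q (r))) (u (k (w (p) (p)) (r)) (h (r)))) (h (r)))
2. (u (t (t (r) (q (r))) (u (k (w (p) (p)) (r)) (h (r)))) (h (r)))  →  (u (t (t (r) (q (r))) (u (k (p) (r)) (h (r)))) (h (r)))

normal form = (u (t (t (r) (q (r))) (u (k (p) (r)) (h (r)))) (h (r)))


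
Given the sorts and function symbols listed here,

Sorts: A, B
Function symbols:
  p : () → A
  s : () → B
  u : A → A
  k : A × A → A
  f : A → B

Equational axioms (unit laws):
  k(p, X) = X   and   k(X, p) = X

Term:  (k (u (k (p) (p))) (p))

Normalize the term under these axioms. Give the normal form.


normal form = (u (p))

1. (k (u (k (p) (p))) (p))  →  (u (k (p) (p)))
2. (u (k (p) (p)))  →  (u (p))


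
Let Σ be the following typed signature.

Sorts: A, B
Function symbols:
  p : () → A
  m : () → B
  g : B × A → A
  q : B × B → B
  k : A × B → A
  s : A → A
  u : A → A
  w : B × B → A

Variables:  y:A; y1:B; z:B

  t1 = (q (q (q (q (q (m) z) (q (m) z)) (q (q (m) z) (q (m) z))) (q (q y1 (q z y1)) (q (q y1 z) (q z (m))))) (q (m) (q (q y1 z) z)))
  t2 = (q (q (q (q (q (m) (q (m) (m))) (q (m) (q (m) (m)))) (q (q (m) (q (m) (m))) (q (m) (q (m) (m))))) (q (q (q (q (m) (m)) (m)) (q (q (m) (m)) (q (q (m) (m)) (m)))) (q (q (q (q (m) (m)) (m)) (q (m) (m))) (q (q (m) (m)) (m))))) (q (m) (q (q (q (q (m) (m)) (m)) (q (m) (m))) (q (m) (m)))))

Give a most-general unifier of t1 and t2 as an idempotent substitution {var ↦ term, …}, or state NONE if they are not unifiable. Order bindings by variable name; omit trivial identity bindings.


{y1 ↦ (q (q (m) (m)) (m)), z ↦ (q (m) (m))}


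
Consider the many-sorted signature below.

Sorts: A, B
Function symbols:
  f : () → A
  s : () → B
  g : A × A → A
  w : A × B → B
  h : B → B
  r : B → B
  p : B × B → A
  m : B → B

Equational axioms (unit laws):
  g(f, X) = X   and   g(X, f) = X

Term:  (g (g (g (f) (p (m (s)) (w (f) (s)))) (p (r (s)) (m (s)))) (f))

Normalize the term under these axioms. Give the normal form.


normal form = (g (p (m (s)) (w (f) (s))) (p (r (s)) (m (s))))

1. (g (g (g (f) (p (m (s)) (w (f) (s)))) (p (r (s)) (m (s)))) (f))  →  (g (g (f) (p (m (s)) (w (f) (s)))) (p (r (s)) (m (s))))
2. (g (g (f) (p (m (s)) (w (f) (s)))) (p (r (s)) (m (s))))  →  (g (p (m (s)) (w (f) (s))) (p (r (s)) (m (s))))


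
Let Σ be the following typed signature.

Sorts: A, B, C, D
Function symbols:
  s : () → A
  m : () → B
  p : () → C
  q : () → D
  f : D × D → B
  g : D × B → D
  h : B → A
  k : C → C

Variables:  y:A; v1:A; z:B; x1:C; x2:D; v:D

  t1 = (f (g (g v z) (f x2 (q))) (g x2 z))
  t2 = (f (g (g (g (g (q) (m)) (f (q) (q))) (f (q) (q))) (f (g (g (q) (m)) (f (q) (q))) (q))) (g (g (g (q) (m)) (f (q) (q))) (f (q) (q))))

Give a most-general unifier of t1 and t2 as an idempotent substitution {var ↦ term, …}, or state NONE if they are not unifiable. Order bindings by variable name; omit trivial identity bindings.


{v ↦ (g (g (q) (m)) (f (q) (q))), x2 ↦ (g (g (q) (m)) (f (q) (q))), z ↦ (f (q) (q))}


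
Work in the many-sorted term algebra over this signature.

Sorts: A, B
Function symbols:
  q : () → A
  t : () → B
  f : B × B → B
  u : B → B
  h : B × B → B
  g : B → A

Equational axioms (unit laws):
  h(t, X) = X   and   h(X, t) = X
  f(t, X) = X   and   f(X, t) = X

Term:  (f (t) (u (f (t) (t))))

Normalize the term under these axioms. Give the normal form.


normal form = (u (t))

1. (f (t) (u (f (t) (t))))  →  (u (f (t) (t)))
2. (u (f (t) (t)))  →  (u (t))


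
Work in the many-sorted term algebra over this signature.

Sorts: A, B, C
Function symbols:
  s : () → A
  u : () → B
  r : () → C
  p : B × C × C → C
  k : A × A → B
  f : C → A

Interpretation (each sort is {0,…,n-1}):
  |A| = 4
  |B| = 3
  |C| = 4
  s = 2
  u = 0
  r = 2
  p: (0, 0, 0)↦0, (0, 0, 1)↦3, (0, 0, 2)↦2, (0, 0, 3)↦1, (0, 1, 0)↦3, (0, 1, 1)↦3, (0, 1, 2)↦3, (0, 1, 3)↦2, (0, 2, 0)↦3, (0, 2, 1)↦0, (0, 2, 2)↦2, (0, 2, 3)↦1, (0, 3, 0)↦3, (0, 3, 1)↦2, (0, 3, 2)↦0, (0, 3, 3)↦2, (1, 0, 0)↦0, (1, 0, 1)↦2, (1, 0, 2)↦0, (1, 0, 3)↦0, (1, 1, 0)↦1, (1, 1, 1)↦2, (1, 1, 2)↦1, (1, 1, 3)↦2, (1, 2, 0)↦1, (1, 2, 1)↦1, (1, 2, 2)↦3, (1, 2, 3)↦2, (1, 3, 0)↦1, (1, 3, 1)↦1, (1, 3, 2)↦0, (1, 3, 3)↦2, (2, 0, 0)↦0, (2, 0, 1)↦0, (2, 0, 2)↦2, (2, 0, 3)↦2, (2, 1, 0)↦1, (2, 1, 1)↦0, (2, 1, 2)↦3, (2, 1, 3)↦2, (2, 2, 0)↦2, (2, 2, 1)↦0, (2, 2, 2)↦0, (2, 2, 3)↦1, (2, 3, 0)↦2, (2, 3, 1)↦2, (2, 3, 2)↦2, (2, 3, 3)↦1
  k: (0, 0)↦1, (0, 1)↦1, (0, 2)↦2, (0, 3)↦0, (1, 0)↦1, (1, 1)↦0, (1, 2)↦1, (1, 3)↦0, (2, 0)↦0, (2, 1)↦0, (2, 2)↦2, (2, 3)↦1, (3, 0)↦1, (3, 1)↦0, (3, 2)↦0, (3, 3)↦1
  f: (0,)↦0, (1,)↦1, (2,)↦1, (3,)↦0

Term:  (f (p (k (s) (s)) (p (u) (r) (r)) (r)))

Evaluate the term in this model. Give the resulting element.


value = 0

  s = 2
  s = 2
  (k (s) (s)) = k(2, 2) = 2
  u = 0
  r = 2
  r = 2
  (p (u) (r) (r)) = p(0, 2, 2) = 2
  r = 2
  (p (k (s) (s)) (p (u) (r) (r)) (r)) = p(2, 2, 2) = 0
  (f (p (k (s) (s)) (p (u) (r) (r)) (r))) = f(0,) = 0


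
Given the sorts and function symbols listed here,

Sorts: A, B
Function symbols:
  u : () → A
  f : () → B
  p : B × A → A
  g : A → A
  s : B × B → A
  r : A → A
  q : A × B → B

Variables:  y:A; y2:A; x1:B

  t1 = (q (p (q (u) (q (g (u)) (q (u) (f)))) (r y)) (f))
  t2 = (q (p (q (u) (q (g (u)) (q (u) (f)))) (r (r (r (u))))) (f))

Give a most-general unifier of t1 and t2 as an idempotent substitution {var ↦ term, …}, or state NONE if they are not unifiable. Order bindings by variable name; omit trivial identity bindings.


{y ↦ (r (r (u)))}


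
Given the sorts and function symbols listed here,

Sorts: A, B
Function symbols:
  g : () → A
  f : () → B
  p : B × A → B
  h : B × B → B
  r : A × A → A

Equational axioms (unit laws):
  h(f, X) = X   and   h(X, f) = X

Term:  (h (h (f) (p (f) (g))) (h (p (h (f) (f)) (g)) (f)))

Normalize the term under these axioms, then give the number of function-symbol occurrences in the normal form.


size = 7

1. (h (h (f) (p (f) (g))) (h (p (h (f) (f)) (g)) (f)))  →  (h (p (f) (g)) (h (p (h (f) (f)) (g)) (f)))
2. (h (p (f) (g)) (h (p (h (f) (f)) (g)) (f)))  →  (h (p (f) (g)) (p (h (f) (f)) (g)))
3. (h (p (f) (g)) (p (h (f) (f)) (g)))  →  (h (p (f) (g)) (p (f) (g)))
normal form: (h (p (f) (g)) (p (f) (g)))


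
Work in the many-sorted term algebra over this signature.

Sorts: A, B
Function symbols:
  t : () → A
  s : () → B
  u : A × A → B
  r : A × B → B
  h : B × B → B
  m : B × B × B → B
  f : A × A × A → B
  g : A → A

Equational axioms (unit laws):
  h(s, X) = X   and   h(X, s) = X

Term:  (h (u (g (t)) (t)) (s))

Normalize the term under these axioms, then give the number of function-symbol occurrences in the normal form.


1. (h (u (g (t)) (t)) (s))  →  (u (g (t)) (t))
normal form: (u (g (t)) (t))

size = 4


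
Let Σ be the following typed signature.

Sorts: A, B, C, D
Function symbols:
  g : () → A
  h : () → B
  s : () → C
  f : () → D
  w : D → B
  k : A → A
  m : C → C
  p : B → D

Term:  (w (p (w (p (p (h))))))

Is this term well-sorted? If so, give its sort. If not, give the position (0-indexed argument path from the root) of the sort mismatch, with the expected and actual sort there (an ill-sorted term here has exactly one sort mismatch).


          (h) : B
        (p (h)) : D
      (p (p (h))) : ✗ arg 0 at [0, 0, 0, 0] has sort D, expected B

ill-sorted at position [0, 0, 0, 0]: expected B, got D


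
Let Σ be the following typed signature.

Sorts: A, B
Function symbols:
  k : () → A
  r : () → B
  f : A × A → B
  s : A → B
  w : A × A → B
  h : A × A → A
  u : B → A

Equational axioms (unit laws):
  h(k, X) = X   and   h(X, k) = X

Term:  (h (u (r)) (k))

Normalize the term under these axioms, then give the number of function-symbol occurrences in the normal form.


size = 2

1. (h (u (r)) (k))  →  (u (r))
normal form: (u (r))


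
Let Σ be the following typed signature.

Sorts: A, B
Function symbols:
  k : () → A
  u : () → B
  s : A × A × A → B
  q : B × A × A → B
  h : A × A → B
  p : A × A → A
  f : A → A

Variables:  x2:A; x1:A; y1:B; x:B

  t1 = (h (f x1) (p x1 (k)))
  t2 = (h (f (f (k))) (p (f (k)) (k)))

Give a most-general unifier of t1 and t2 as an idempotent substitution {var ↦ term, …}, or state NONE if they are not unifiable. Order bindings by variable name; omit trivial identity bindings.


{x1 ↦ (f (k))}


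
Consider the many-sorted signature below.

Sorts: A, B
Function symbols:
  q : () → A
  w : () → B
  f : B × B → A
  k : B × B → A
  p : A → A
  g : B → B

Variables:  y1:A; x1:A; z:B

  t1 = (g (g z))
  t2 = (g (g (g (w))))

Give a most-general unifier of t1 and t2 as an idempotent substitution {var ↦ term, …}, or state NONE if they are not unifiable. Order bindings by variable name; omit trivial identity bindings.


{z ↦ (g (w))}


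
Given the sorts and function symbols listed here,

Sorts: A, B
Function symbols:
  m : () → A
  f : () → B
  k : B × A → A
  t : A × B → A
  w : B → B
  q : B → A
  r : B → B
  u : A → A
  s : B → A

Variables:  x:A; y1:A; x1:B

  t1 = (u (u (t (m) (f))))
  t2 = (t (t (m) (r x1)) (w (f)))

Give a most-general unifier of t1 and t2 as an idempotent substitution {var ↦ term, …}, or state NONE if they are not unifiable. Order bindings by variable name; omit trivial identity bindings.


NONE (not unifiable)

head clash or occurs-check failure — not unifiable


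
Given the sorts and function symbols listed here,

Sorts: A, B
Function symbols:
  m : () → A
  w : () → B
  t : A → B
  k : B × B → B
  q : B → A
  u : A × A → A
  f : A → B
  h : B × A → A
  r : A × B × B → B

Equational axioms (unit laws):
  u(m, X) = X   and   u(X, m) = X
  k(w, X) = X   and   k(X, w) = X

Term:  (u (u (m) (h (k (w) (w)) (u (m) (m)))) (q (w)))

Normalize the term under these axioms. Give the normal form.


1. (u (u (m) (h (k (w) (w)) (u (m) (m)))) (q (w)))  →  (u (h (k (w) (w)) (u (m) (m))) (q (w)))
2. (u (h (k (w) (w)) (u (m) (m))) (q (w)))  →  (u (h (w) (u (m) (m))) (q (w)))
3. (u (h (w) (u (m) (m))) (q (w)))  →  (u (h (w) (m)) (q (w)))

normal form = (u (h (w) (m)) (q (w)))


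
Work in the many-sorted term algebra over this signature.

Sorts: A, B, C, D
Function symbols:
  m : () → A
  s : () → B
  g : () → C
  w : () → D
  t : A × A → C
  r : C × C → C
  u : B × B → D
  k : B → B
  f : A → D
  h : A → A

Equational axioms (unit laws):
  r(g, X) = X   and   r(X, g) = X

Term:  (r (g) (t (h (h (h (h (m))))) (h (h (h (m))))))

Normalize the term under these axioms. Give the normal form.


1. (r (g) (t (h (h (h (h (m))))) (h (h (h (m))))))  →  (t (h (h (h (h (m))))) (h (h (h (m)))))

normal form = (t (h (h (h (h (m))))) (h (h (h (m)))))


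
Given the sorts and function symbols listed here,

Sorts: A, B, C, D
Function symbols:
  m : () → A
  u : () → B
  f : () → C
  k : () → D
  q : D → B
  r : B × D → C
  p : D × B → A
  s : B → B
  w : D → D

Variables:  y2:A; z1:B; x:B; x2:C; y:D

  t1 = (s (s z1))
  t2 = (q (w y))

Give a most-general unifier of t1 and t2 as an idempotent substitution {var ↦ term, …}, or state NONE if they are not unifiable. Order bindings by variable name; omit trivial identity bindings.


NONE (not unifiable)

head clash or occurs-check failure — not unifiable


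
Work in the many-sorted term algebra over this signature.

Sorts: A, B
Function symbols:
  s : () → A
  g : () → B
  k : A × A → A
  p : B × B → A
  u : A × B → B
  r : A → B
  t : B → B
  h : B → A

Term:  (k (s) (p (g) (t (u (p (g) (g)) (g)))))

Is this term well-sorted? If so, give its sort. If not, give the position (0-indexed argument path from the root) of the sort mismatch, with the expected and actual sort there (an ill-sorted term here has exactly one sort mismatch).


well-sorted; sort = A

  (s) : A
    (g) : B
          (g) : B
          (g) : B
        (p (g) (g)) : A
        (g) : B
      (u (p (g) (g)) (g)) : B
    (t (u (p (g) (g)) (g))) : B
  (p (g) (t (u (p (g) (g)) (g)))) : A
(k (s) (p (g) (t (u (p (g) (g)) (g))))) : A


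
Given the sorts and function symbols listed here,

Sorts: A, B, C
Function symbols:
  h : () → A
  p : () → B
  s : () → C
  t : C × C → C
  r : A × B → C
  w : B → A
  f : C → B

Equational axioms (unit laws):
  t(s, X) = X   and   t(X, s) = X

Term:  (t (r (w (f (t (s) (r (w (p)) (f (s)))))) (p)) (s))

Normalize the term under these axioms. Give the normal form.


1. (t (r (w (f (t (s) (r (w (p)) (f (s)))))) (p)) (s))  →  (r (w (f (t (s) (r (w (p)) (f (s)))))) (p))
2. (r (w (f (t (s) (r (w (p)) (f (s)))))) (p))  →  (r (w (f (r (w (p)) (f (s))))) (p))

normal form = (r (w (f (r (w (p)) (f (s))))) (p))


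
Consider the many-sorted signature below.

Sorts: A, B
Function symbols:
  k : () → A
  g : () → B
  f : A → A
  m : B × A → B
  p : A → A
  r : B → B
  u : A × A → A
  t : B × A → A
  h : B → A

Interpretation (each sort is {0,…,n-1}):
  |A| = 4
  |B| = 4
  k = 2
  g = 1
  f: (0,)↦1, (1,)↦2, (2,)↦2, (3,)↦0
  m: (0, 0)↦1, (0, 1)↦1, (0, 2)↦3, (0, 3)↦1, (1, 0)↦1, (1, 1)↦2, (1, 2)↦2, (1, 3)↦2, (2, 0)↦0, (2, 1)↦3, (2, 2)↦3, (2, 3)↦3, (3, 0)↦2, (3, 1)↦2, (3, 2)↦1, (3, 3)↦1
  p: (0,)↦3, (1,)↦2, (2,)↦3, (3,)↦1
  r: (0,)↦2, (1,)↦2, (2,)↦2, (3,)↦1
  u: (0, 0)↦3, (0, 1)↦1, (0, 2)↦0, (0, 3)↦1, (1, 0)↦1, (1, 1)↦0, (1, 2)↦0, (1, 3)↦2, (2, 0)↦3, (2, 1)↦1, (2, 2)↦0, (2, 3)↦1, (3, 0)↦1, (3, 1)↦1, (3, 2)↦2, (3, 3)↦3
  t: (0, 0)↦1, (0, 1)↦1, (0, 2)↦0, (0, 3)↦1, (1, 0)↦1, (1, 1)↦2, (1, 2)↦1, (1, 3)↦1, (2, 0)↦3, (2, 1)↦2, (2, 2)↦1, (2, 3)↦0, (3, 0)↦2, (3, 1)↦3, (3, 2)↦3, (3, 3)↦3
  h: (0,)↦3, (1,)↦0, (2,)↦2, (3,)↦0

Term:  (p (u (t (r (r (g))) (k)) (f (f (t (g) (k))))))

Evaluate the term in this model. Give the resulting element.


  g = 1
  (r (g)) = r(1,) = 2
  (r (r (g))) = r(2,) = 2
  k = 2
  (t (r (r (g))) (k)) = t(2, 2) = 1
  g = 1
  k = 2
  (t (g) (k)) = t(1, 2) = 1
  (f (t (g) (k))) = f(1,) = 2
  (f (f (t (g) (k)))) = f(2,) = 2
  (u (t (r (r (g))) (k)) (f (f (t (g) (k))))) = u(1, 2) = 0
  (p (u (t (r (r (g))) (k)) (f (f (t (g) (k)))))) = p(0,) = 3

value = 3
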